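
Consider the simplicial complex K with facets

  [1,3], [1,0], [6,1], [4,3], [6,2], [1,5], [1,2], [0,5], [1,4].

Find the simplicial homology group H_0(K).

H_0 ≅ Z.

K has 7 vertices, 9 edges.
rank ∂_0 = 0, rank ∂_1 = 6 ⇒ b_0 = 7 − 0 − 6 = 1; all invariant factors of ∂_1 are 1 so no torsion. So H_0 ≅ Z.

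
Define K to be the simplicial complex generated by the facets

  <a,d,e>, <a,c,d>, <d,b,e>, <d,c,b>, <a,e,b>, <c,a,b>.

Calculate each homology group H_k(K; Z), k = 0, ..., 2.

Take the total order a < b < c < d < e on the vertex set. Then K (dimension 2) consists of the simplices:

  0-simplices (5): a, b, c, d, e
  1-simplices (9): ab, ac, ad, ae, bc, bd, be, cd, de
  2-simplices (6): abc, abe, acd, ade, bcd, bde

Hence C_0 ≅ Z^5, C_1 ≅ Z^9, C_2 ≅ Z^6.

Boundary ∂_1: C_1 → C_0 sends each edge [p,q] (with p < q) to q − p.
The 5×9 boundary matrix has rank 4 and Smith normal form diag(1,1,1,1).

The boundary map ∂_2: C_2 → C_1 maps a triangle to the signed sum of its edges. For instance
  ∂abc = bc − ac + ab,
  ∂acd = cd − ad + ac.
This gives a 9×6 integer matrix of rank 5; reducing to Smith normal form yields diagonal entries (1,1,1,1,1).

Reading off H_k = ker ∂_k / im ∂_{k+1}:

  H_0: rank C_0 − rank ∂_1 = 5 − 4 = 1, and the invariant factors of ∂_1 are all 1, so H_0 = Z.
  H_1: rank ker ∂_1 − rank ∂_2 = (9 − 4) − 5 = 0, and the invariant factors of ∂_2 are all 1, so H_1 = 0.
  H_2: rank ker ∂_2 − rank ∂_3 = (6 − 5) − 0 = 1, and there is no ∂_3, so H_2 = Z.

(K is a triangulation of the 2-sphere S^2.)

H_0 ≅ Z,  H_1 = 0,  H_2 ≅ Z.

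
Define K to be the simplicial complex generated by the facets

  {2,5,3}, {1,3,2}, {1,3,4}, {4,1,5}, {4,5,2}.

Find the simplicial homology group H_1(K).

H_1 ≅ Z.

Take the total order 1 < 2 < 3 < 4 < 5 on the vertex set. Then K (dimension 2) consists of the simplices:

  0-simplices (5): [1], [2], [3], [4], [5]
  1-simplices (10): [1,2], [1,3], [1,4], [1,5], [2,3], [2,4], [2,5], [3,4], [3,5], [4,5]
  2-simplices (5): [1,2,3], [1,3,4], [1,4,5], [2,3,5], [2,4,5]

Hence C_0 ≅ Z^5, C_1 ≅ Z^10, C_2 ≅ Z^5.

Boundary ∂_1: C_1 → C_0 maps an edge to its endpoints' difference, ∂[p,q] = q − p. For instance
  ∂[2,5] = [5] − [2].
This gives a 5×10 integer matrix of rank 4; reducing to Smith normal form yields diagonal entries (1,1,1,1).

∂_2: C_2 → C_1 maps a triangle to the signed sum of its edges. For instance
  ∂[2,3,5] = [3,5] − [2,5] + [2,3],
  ∂[2,4,5] = [4,5] − [2,5] + [2,4].
The 10×5 boundary matrix has rank 5 and Smith normal form diag(1,1,1,1,1).

From H_k ≅ ker(∂_k) / im(∂_{k+1}) we obtain:

  H_1: rank ker ∂_1 − rank ∂_2 = (10 − 4) − 5 = 1, and the invariant factors of ∂_2 are all 1, so H_1 = Z.

(K is a triangulation of the Möbius band.)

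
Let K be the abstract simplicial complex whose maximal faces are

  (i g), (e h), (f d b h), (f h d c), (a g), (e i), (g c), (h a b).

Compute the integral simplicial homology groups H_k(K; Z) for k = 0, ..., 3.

H_0 ≅ Z,  H_1 ≅ Z^2,  H_2 = 0,  H_3 = 0.

Fix the vertex order a < b < c < d < e < f < g < h < i and write every simplex with vertices in increasing order. Then dim K = 3 and the simplices of K are:

  0-simplices (9): a, b, c, d, e, f, g, h, i
  1-simplices (16): ab, ag, ah, bd, bf, bh, cd, cf, cg, ch, df, dh, eh, ei, fh, gi
  2-simplices (8): abh, bdf, bdh, bfh, cdf, cdh, cfh, dfh
  3-simplices (2): bdfh, cdfh

so the chain groups are C_0 ≅ Z^9, C_1 ≅ Z^16, C_2 ≅ Z^8, C_3 ≅ Z^2.

∂_1: C_1 → C_0 maps an edge to its endpoints' difference, ∂[p,q] = q − p. For instance
  ∂df = f − d.
This gives a 9×16 integer matrix of rank 8; reducing to Smith normal form yields diagonal entries (1,1,1,1,1,1,1,1).

The boundary map ∂_2: C_2 → C_1 sends each 2-simplex [p,q,r] to [q,r] − [p,r] + [p,q]. For instance
  ∂cfh = fh − ch + cf,
  ∂bdf = df − bf + bd.
This gives a 16×8 integer matrix of rank 6; reducing to Smith normal form yields diagonal entries (1,1,1,1,1,1).

∂_3: C_3 → C_2 sends each 3-simplex σ to the alternating sum Σ_i (−1)^i (σ with its i-th vertex removed). For instance
  ∂cdfh = dfh − cfh + cdh − cdf,
  ∂bdfh = dfh − bfh + bdh − bdf.
As a 8×2 matrix over Z this has rank 2, with invariant factors (1,1).

Computing H_k = (kernel of ∂_k) / (image of ∂_{k+1}):

  H_0: rank C_0 − rank ∂_1 = 9 − 8 = 1, and the invariant factors of ∂_1 are all 1, so H_0 = Z.
  H_1: rank ker ∂_1 − rank ∂_2 = (16 − 8) − 6 = 2, and the invariant factors of ∂_2 are all 1, so H_1 = Z^2.
  H_2: rank ker ∂_2 − rank ∂_3 = (8 − 6) − 2 = 0, and the invariant factors of ∂_3 are all 1, so H_2 = 0.
  H_3: rank ker ∂_3 − rank ∂_4 = (2 − 2) − 0 = 0, and there is no ∂_4, so H_3 = 0.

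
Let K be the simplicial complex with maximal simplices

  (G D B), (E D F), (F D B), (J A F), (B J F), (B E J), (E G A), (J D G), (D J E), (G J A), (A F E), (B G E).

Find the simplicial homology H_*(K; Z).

We work with the vertex ordering A < B < D < E < F < G < J. The simplices of K, each written with vertices in increasing order, are:

  0-simplices (7): A, B, D, E, F, G, J
  1-simplices (18): AE, AF, AG, AJ, BD, BE, BF, BG, BJ, DE, DF, DG, DJ, EF, EG, EJ, FJ, GJ
  2-simplices (12): AEF, AEG, AFJ, AGJ, BDF, BDG, BEG, BEJ, BFJ, DEF, DEJ, DGJ

so the chain groups are C_0 ≅ Z^7, C_1 ≅ Z^18, C_2 ≅ Z^12.

Boundary ∂_1: C_1 → C_0 is given by ∂[p,q] = [q] − [p].
As a 7×18 matrix over Z this has rank 6, with invariant factors (1,1,1,1,1,1).

Boundary ∂_2: C_2 → C_1 maps a triangle to the signed sum of its edges. For instance
  ∂AEG = EG − AG + AE,
  ∂DEF = EF − DF + DE.
The resulting 18×12 matrix has rank 12, and its Smith normal form has invariant factors (1,1,1,1,1,1,1,1,1,1,1,2).

Computing H_k = (kernel of ∂_k) / (image of ∂_{k+1}):

  H_0: rank C_0 − rank ∂_1 = 7 − 6 = 1, and the invariant factors of ∂_1 are all 1, so H_0 = Z.
  H_1: rank ker ∂_1 − rank ∂_2 = (18 − 6) − 12 = 0, and ∂_2 has invariant factor 2 > 1, so H_1 = Z/2Z.
  H_2: rank ker ∂_2 − rank ∂_3 = (12 − 12) − 0 = 0, and there is no ∂_3, so H_2 = 0.

(K is a triangulation of the real projective plane RP^2.)

H_0 = Z,  H_1 = Z/2Z,  H_2 = 0.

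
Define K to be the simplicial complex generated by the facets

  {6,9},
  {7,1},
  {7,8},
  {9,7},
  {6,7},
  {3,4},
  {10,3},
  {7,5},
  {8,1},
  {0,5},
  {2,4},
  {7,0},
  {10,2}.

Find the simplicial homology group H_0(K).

Take the total order 0 < 1 < 2 < 3 < 4 < 5 < 6 < 7 < 8 < 9 < 10 on the vertex set. Then K (dimension 1) consists of the simplices:

  0-simplices (11): [0], [1], [2], [3], [4], [5], [6], [7], [8], [9], [10]
  1-simplices (13): [0,5], [0,7], [1,7], [1,8], [2,4], [2,10], [3,4], [3,10], [5,7], [6,7], [6,9], [7,8], [7,9]

Hence C_0 ≅ Z^11, C_1 ≅ Z^13.

Boundary ∂_1: C_1 → C_0 sends each edge [p,q] (with p < q) to q − p. For instance
  ∂[7,9] = [9] − [7].
The resulting 11×13 matrix has rank 9, and its Smith normal form has invariant factors (1,1,1,1,1,1,1,1,1).

Computing H_k = (kernel of ∂_k) / (image of ∂_{k+1}):

  H_0: rank C_0 − rank ∂_1 = 11 − 9 = 2, and the invariant factors of ∂_1 are all 1, so H_0 = Z^2.

H_0 ≅ Z^2.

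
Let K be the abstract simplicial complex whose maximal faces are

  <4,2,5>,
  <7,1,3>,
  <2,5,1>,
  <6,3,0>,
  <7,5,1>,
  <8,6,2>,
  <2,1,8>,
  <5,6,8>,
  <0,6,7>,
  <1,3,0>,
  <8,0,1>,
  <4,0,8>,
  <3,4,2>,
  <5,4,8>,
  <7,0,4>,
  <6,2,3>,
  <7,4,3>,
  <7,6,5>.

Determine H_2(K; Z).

H_2 = 0.

Take the total order 0 < 1 < 2 < 3 < 4 < 5 < 6 < 7 < 8 on the vertex set. Then K (dimension 2) consists of the simplices:

  0-simplices (9): [0], [1], [2], [3], [4], [5], [6], [7], [8]
  1-simplices (27): (27 of them)
  2-simplices (18): [0,1,3], [0,1,8], [0,3,6], [0,4,7], [0,4,8], [0,6,7], [1,2,5], [1,2,8], [1,3,7], [1,5,7], [2,3,4], [2,3,6], [2,4,5], [2,6,8], [3,4,7], [4,5,8], [5,6,7], [5,6,8]

Hence C_0 ≅ Z^9, C_1 ≅ Z^27, C_2 ≅ Z^18.

Boundary ∂_1: C_1 → C_0 sends each edge [p,q] (with p < q) to q − p. For instance
  ∂[6,8] = [8] − [6].
This gives a 9×27 integer matrix of rank 8; reducing to Smith normal form yields diagonal entries (1,1,1,1,1,1,1,1).

The boundary map ∂_2: C_2 → C_1 maps a triangle to the signed sum of its edges. For instance
  ∂[2,4,5] = [4,5] − [2,5] + [2,4],
  ∂[0,4,7] = [4,7] − [0,7] + [0,4].
The 27×18 boundary matrix has rank 18 and Smith normal form diag(1,1,1,1,1,1,1,1,1,1,1,1,1,1,1,1,1,2).

Now H_k = ker ∂_k / im ∂_{k+1}, so:

  H_2: rank ker ∂_2 − rank ∂_3 = (18 − 18) − 0 = 0, and there is no ∂_3, so H_2 ≅ 0.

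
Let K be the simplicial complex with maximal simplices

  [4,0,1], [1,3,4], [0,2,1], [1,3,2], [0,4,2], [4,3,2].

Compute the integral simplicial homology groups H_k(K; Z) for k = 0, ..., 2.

Fix the vertex order 0 < 1 < 2 < 3 < 4 and write every simplex with vertices in increasing order. Then dim K = 2 and the simplices of K are:

  0-simplices (5): [0], [1], [2], [3], [4]
  1-simplices (9): [0,1], [0,2], [0,4], [1,2], [1,3], [1,4], [2,3], [2,4], [3,4]
  2-simplices (6): [0,1,2], [0,1,4], [0,2,4], [1,2,3], [1,3,4], [2,3,4]

giving chain groups C_0 ≅ Z^5, C_1 ≅ Z^9, C_2 ≅ Z^6.

The boundary map ∂_1: C_1 → C_0 sends each edge [p,q] (with p < q) to q − p. For instance
  ∂[0,2] = [2] − [0].
This gives a 5×9 integer matrix of rank 4; reducing to Smith normal form yields diagonal entries (1,1,1,1).

∂_2: C_2 → C_1 sends each 2-simplex [p,q,r] to [q,r] − [p,r] + [p,q]. For instance
  ∂[0,1,2] = [1,2] − [0,2] + [0,1],
  ∂[1,2,3] = [2,3] − [1,3] + [1,2].
The 9×6 boundary matrix has rank 5 and Smith normal form diag(1,1,1,1,1).

Reading off H_k = ker ∂_k / im ∂_{k+1}:

  H_0: rank C_0 − rank ∂_1 = 5 − 4 = 1, and the invariant factors of ∂_1 are all 1, so H_0 = Z.
  H_1: rank ker ∂_1 − rank ∂_2 = (9 − 4) − 5 = 0, and the invariant factors of ∂_2 are all 1, so H_1 = 0.
  H_2: rank ker ∂_2 − rank ∂_3 = (6 − 5) − 0 = 1, and there is no ∂_3, so H_2 = Z.

H_0 = Z,  H_1 = 0,  H_2 = Z.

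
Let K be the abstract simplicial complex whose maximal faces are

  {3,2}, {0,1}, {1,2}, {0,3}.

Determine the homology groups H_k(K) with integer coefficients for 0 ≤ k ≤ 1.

Take the total order 0 < 1 < 2 < 3 on the vertex set. Then K (dimension 1) consists of the simplices:

  0-simplices (4): [0], [1], [2], [3]
  1-simplices (4): [0,1], [0,3], [1,2], [2,3]

giving chain groups C_0 ≅ Z^4, C_1 ≅ Z^4.

∂_1: C_1 → C_0 sends each edge [p,q] (with p < q) to q − p. For instance
  ∂[1,2] = [2] − [1].
The resulting 4×4 matrix has rank 3, and its Smith normal form has invariant factors (1,1,1).

Now H_k = ker ∂_k / im ∂_{k+1}, so:

  H_0: rank C_0 − rank ∂_1 = 4 − 3 = 1, and the invariant factors of ∂_1 are all 1, so H_0 = Z.
  H_1: rank ker ∂_1 − rank ∂_2 = (4 − 3) − 0 = 1, and there is no ∂_2, so H_1 = Z.

As a check, the Euler characteristic is 4 − 4 = 0, which agrees with 1 − 1 = 0.

H_0 = Z,  H_1 = Z.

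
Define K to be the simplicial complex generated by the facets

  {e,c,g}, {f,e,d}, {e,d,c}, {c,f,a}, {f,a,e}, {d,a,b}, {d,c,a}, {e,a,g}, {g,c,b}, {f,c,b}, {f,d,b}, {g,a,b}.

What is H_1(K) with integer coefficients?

H_1 = Z/2.

Order the vertices as a < b < c < d < e < f < g. Listing each simplex with vertices in this order, K has dimension 2 with simplices:

  0-simplices (7): a, b, c, d, e, f, g
  1-simplices (18): ab, ac, ad, ae, af, ag, bc, bd, bf, bg, cd, ce, cf, cg, de, df, ef, eg
  2-simplices (12): abd, abg, acd, acf, aef, aeg, bcf, bcg, bdf, cde, ceg, def

giving chain groups C_0 ≅ Z^7, C_1 ≅ Z^18, C_2 ≅ Z^12.

Boundary ∂_1: C_1 → C_0 is given by ∂[p,q] = [q] − [p]. For instance
  ∂eg = g − e.
As a 7×18 matrix over Z this has rank 6, with invariant factors (1,1,1,1,1,1).

Boundary ∂_2: C_2 → C_1 acts by ∂[p,q,r] = [q,r] − [p,r] + [p,q]. For instance
  ∂aeg = eg − ag + ae,
  ∂bdf = df − bf + bd.
The resulting 18×12 matrix has rank 12, and its Smith normal form has invariant factors (1,1,1,1,1,1,1,1,1,1,1,2).

Now H_k = ker ∂_k / im ∂_{k+1}, so:

  H_1: rank ker ∂_1 − rank ∂_2 = (18 − 6) − 12 = 0, and ∂_2 has invariant factor 2 > 1, so H_1 ≅ Z/2.

(K is a triangulation of the real projective plane RP^2.)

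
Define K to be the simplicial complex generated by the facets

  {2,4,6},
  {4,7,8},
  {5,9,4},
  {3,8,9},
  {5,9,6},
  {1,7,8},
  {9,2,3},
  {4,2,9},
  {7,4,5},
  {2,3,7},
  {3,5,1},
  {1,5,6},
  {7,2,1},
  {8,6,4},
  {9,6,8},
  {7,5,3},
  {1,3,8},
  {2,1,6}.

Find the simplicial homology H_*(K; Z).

H_0 ≅ Z,  H_1 ≅ Z ⊕ Z/2,  H_2 = 0.

Take the total order 1 < 2 < 3 < 4 < 5 < 6 < 7 < 8 < 9 on the vertex set. Then K (dimension 2) consists of the simplices:

  0-simplices (9): [1], [2], [3], [4], [5], [6], [7], [8], [9]
  1-simplices (27): (27 of them)
  2-simplices (18): [1,2,6], [1,2,7], [1,3,5], [1,3,8], [1,5,6], [1,7,8], [2,3,7], [2,3,9], [2,4,6], [2,4,9], [3,5,7], [3,8,9], [4,5,7], [4,5,9], [4,6,8], [4,7,8], [5,6,9], [6,8,9]

Hence C_0 ≅ Z^9, C_1 ≅ Z^27, C_2 ≅ Z^18.

Boundary ∂_1: C_1 → C_0 is given by ∂[p,q] = [q] − [p]. For instance
  ∂[2,9] = [9] − [2].
As a 9×27 matrix over Z this has rank 8, with invariant factors (1,1,1,1,1,1,1,1).

Boundary ∂_2: C_2 → C_1 sends each 2-simplex [p,q,r] to [q,r] − [p,r] + [p,q]. For instance
  ∂[2,4,9] = [4,9] − [2,9] + [2,4],
  ∂[5,6,9] = [6,9] − [5,9] + [5,6].
The resulting 27×18 matrix has rank 18, and its Smith normal form has invariant factors (1,1,1,1,1,1,1,1,1,1,1,1,1,1,1,1,1,2).

Computing H_k = (kernel of ∂_k) / (image of ∂_{k+1}):

  H_0: rank C_0 − rank ∂_1 = 9 − 8 = 1, and the invariant factors of ∂_1 are all 1, so H_0 ≅ Z.
  H_1: rank ker ∂_1 − rank ∂_2 = (27 − 8) − 18 = 1, and ∂_2 has invariant factor 2 > 1, so H_1 ≅ Z ⊕ Z/2.
  H_2: rank ker ∂_2 − rank ∂_3 = (18 − 18) − 0 = 0, and there is no ∂_3, so H_2 ≅ 0.

(K is a triangulation of the Klein bottle.)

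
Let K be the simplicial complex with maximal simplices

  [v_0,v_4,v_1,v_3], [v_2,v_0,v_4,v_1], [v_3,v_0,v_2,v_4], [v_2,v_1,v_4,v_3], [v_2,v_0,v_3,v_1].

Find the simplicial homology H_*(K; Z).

K has 5 vertices, 10 edges, 10 triangles, 5 3-simplices.
rank ∂_0 = 0, rank ∂_1 = 4 ⇒ b_0 = 5 − 0 − 4 = 1; all invariant factors of ∂_1 are 1 so no torsion. So H_0 = Z.
rank ∂_1 = 4, rank ∂_2 = 6 ⇒ b_1 = 10 − 4 − 6 = 0; all invariant factors of ∂_2 are 1 so no torsion. So H_1 = 0.
rank ∂_2 = 6, rank ∂_3 = 4 ⇒ b_2 = 10 − 6 − 4 = 0; all invariant factors of ∂_3 are 1 so no torsion. So H_2 = 0.
rank ∂_3 = 4, rank ∂_4 = 0 ⇒ b_3 = 5 − 4 − 0 = 1. So H_3 = Z.

H_0 = Z,  H_1 = 0,  H_2 = 0,  H_3 = Z.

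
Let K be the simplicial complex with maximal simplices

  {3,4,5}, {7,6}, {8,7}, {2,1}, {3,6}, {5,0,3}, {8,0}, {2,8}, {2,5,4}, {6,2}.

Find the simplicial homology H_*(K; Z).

Order the vertices as 0 < 1 < 2 < 3 < 4 < 5 < 6 < 7 < 8. Listing each simplex with vertices in this order, K has dimension 2 with simplices:

  0-simplices (9): [0], [1], [2], [3], [4], [5], [6], [7], [8]
  1-simplices (14): [0,3], [0,5], [0,8], [1,2], [2,4], [2,5], [2,6], [2,8], [3,4], [3,5], [3,6], [4,5], [6,7], [7,8]
  2-simplices (3): [0,3,5], [2,4,5], [3,4,5]

Hence C_0 ≅ Z^9, C_1 ≅ Z^14, C_2 ≅ Z^3.

∂_1: C_1 → C_0 sends each edge [p,q] (with p < q) to q − p. For instance
  ∂[4,5] = [5] − [4].
As a 9×14 matrix over Z this has rank 8, with invariant factors (1,1,1,1,1,1,1,1).

Boundary ∂_2: C_2 → C_1 maps a triangle to the signed sum of its edges. For instance
  ∂[3,4,5] = [4,5] − [3,5] + [3,4],
  ∂[2,4,5] = [4,5] − [2,5] + [2,4].
The 14×3 boundary matrix has rank 3 and Smith normal form diag(1,1,1).

Reading off H_k = ker ∂_k / im ∂_{k+1}:

  H_0: rank C_0 − rank ∂_1 = 9 − 8 = 1, and the invariant factors of ∂_1 are all 1, so H_0 = Z.
  H_1: rank ker ∂_1 − rank ∂_2 = (14 − 8) − 3 = 3, and the invariant factors of ∂_2 are all 1, so H_1 = Z^3.
  H_2: rank ker ∂_2 − rank ∂_3 = (3 − 3) − 0 = 0, and there is no ∂_3, so H_2 = 0.

As a check, the Euler characteristic is 9 − 14 + 3 = -2, which agrees with 1 − 3 + 0 = -2.

H_0 ≅ Z,  H_1 ≅ Z^3,  H_2 = 0.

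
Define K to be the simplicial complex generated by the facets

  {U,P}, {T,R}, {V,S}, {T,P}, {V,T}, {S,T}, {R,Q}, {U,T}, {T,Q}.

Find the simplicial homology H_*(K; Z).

Take the total order P < Q < R < S < T < U < V on the vertex set. Then K (dimension 1) consists of the simplices:

  0-simplices (7): P, Q, R, S, T, U, V
  1-simplices (9): PT, PU, QR, QT, RT, ST, SV, TU, TV

Hence C_0 ≅ Z^7, C_1 ≅ Z^9.

The boundary map ∂_1: C_1 → C_0 maps an edge to its endpoints' difference, ∂[p,q] = q − p.
The 7×9 boundary matrix has rank 6 and Smith normal form diag(1,1,1,1,1,1).

Now H_k = ker ∂_k / im ∂_{k+1}, so:

  H_0: rank C_0 − rank ∂_1 = 7 − 6 = 1, and the invariant factors of ∂_1 are all 1, so H_0 = Z.
  H_1: rank ker ∂_1 − rank ∂_2 = (9 − 6) − 0 = 3, and there is no ∂_2, so H_1 = Z^3.

H_0 = Z,  H_1 = Z^3.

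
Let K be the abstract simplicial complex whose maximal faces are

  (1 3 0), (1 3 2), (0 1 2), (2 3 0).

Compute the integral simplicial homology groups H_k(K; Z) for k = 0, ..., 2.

Order the vertices as 0 < 1 < 2 < 3. Listing each simplex with vertices in this order, K has dimension 2 with simplices:

  0-simplices (4): [0], [1], [2], [3]
  1-simplices (6): [0,1], [0,2], [0,3], [1,2], [1,3], [2,3]
  2-simplices (4): [0,1,2], [0,1,3], [0,2,3], [1,2,3]

so the chain groups are C_0 ≅ Z^4, C_1 ≅ Z^6, C_2 ≅ Z^4.

∂_1: C_1 → C_0 is given by ∂[p,q] = [q] − [p].
This gives a 4×6 integer matrix of rank 3; reducing to Smith normal form yields diagonal entries (1,1,1).

∂_2: C_2 → C_1 sends each 2-simplex [p,q,r] to [q,r] − [p,r] + [p,q]. For instance
  ∂[1,2,3] = [2,3] − [1,3] + [1,2],
  ∂[0,1,3] = [1,3] − [0,3] + [0,1].
The 6×4 boundary matrix has rank 3 and Smith normal form diag(1,1,1).

From H_k ≅ ker(∂_k) / im(∂_{k+1}) we obtain:

  H_0: rank C_0 − rank ∂_1 = 4 − 3 = 1, and the invariant factors of ∂_1 are all 1, so H_0 = Z.
  H_1: rank ker ∂_1 − rank ∂_2 = (6 − 3) − 3 = 0, and the invariant factors of ∂_2 are all 1, so H_1 = 0.
  H_2: rank ker ∂_2 − rank ∂_3 = (4 − 3) − 0 = 1, and there is no ∂_3, so H_2 = Z.

As a check, the Euler characteristic is 4 − 6 + 4 = 2, which agrees with 1 − 0 + 1 = 2.

H_0 = Z,  H_1 = 0,  H_2 = Z.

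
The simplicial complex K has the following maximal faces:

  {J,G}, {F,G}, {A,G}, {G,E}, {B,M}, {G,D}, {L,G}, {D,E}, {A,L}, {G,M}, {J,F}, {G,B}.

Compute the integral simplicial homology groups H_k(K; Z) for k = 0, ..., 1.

Order the vertices as A < B < D < E < F < G < J < L < M. Listing each simplex with vertices in this order, K has dimension 1 with simplices:

  0-simplices (9): A, B, D, E, F, G, J, L, M
  1-simplices (12): AG, AL, BG, BM, DE, DG, EG, FG, FJ, GJ, GL, GM

Hence C_0 ≅ Z^9, C_1 ≅ Z^12.

The boundary map ∂_1: C_1 → C_0 maps an edge to its endpoints' difference, ∂[p,q] = q − p.
This gives a 9×12 integer matrix of rank 8; reducing to Smith normal form yields diagonal entries (1,1,1,1,1,1,1,1).

Now H_k = ker ∂_k / im ∂_{k+1}, so:

  H_0: rank C_0 − rank ∂_1 = 9 − 8 = 1, and the invariant factors of ∂_1 are all 1, so H_0 = Z.
  H_1: rank ker ∂_1 − rank ∂_2 = (12 − 8) − 0 = 4, and there is no ∂_2, so H_1 = Z^4.

As a check, the Euler characteristic is 9 − 12 = -3, which agrees with 1 − 4 = -3.
(K is a triangulation of a wedge of 4 circles.)

H_0 ≅ Z,  H_1 ≅ Z^4.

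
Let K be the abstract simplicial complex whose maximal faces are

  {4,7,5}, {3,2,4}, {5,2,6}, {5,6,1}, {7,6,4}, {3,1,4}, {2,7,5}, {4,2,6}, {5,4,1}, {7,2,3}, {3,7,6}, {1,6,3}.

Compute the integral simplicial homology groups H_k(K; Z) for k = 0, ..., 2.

H_0 = Z,  H_1 = Z/2Z,  H_2 = 0.

We work with the vertex ordering 1 < 2 < 3 < 4 < 5 < 6 < 7. The simplices of K, each written with vertices in increasing order, are:

  0-simplices (7): [1], [2], [3], [4], [5], [6], [7]
  1-simplices (18): [1,3], [1,4], [1,5], [1,6], [2,3], [2,4], [2,5], [2,6], [2,7], [3,4], [3,6], [3,7], [4,5], [4,6], [4,7], [5,6], [5,7], [6,7]
  2-simplices (12): [1,3,4], [1,3,6], [1,4,5], [1,5,6], [2,3,4], [2,3,7], [2,4,6], [2,5,6], [2,5,7], [3,6,7], [4,5,7], [4,6,7]

so the chain groups are C_0 ≅ Z^7, C_1 ≅ Z^18, C_2 ≅ Z^12.

Boundary ∂_1: C_1 → C_0 maps an edge to its endpoints' difference, ∂[p,q] = q − p. For instance
  ∂[4,7] = [7] − [4].
As a 7×18 matrix over Z this has rank 6, with invariant factors (1,1,1,1,1,1).

The boundary map ∂_2: C_2 → C_1 maps a triangle to the signed sum of its edges. For instance
  ∂[1,3,4] = [3,4] − [1,4] + [1,3],
  ∂[2,3,4] = [3,4] − [2,4] + [2,3].
The resulting 18×12 matrix has rank 12, and its Smith normal form has invariant factors (1,1,1,1,1,1,1,1,1,1,1,2).

Computing H_k = (kernel of ∂_k) / (image of ∂_{k+1}):

  H_0: rank C_0 − rank ∂_1 = 7 − 6 = 1, and the invariant factors of ∂_1 are all 1, so H_0 = Z.
  H_1: rank ker ∂_1 − rank ∂_2 = (18 − 6) − 12 = 0, and ∂_2 has invariant factor 2 > 1, so H_1 = Z/2Z.
  H_2: rank ker ∂_2 − rank ∂_3 = (12 − 12) − 0 = 0, and there is no ∂_3, so H_2 = 0.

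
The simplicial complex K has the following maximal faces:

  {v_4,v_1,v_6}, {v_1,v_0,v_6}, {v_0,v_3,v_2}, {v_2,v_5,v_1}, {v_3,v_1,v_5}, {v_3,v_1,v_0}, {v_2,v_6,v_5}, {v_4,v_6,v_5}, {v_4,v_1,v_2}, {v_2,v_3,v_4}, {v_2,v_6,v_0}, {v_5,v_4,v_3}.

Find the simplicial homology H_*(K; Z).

H_0 ≅ Z,  H_1 ≅ Z/2,  H_2 = 0.

K has 7 vertices, 18 edges, 12 triangles.
rank ∂_0 = 0, rank ∂_1 = 6 ⇒ b_0 = 7 − 0 − 6 = 1; all invariant factors of ∂_1 are 1 so no torsion. So H_0 = Z.
rank ∂_1 = 6, rank ∂_2 = 12 ⇒ b_1 = 18 − 6 − 12 = 0; ∂_2 has invariant factor(s) [2] giving torsion. So H_1 = Z/2.
rank ∂_2 = 12, rank ∂_3 = 0 ⇒ b_2 = 12 − 12 − 0 = 0. So H_2 = 0.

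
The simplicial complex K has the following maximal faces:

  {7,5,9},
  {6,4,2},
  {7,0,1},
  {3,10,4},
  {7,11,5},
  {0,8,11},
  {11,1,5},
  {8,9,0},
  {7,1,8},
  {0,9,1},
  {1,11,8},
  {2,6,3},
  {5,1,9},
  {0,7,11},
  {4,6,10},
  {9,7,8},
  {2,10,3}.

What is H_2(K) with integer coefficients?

K has 12 vertices, 28 edges, 17 triangles.
rank ∂_2 = 17, rank ∂_3 = 0 ⇒ b_2 = 17 − 17 − 0 = 0. So H_2 = 0.

H_2 = 0.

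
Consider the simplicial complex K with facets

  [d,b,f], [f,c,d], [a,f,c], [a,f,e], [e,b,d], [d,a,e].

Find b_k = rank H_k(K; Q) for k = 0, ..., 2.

K has 6 vertices, 12 edges, 6 triangles.
rank ∂_0 = 0, rank ∂_1 = 5 ⇒ b_0 = 6 − 0 − 5 = 1; all invariant factors of ∂_1 are 1 so no torsion. So H_0 = Z.
rank ∂_1 = 5, rank ∂_2 = 6 ⇒ b_1 = 12 − 5 − 6 = 1; all invariant factors of ∂_2 are 1 so no torsion. So H_1 = Z.
rank ∂_2 = 6, rank ∂_3 = 0 ⇒ b_2 = 6 − 6 − 0 = 0. So H_2 = 0.

b_0 = 1, b_1 = 1, b_2 = 0.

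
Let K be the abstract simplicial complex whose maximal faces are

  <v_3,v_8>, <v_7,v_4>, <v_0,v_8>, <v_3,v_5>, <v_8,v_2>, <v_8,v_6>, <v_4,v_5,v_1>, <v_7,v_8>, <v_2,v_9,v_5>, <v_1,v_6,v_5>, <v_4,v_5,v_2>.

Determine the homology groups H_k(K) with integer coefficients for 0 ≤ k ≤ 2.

H_0 ≅ Z,  H_1 ≅ Z^3,  H_2 = 0.

Fix the vertex order v_0 < v_1 < v_2 < v_3 < v_4 < v_5 < v_6 < v_7 < v_8 < v_9 and write every simplex with vertices in increasing order. Then dim K = 2 and the simplices of K are:

  0-simplices (10): [v_0], [v_1], [v_2], [v_3], [v_4], [v_5], [v_6], [v_7], [v_8], [v_9]
  1-simplices (16): (16 of them)
  2-simplices (4): [v_1,v_4,v_5], [v_1,v_5,v_6], [v_2,v_4,v_5], [v_2,v_5,v_9]

Hence C_0 ≅ Z^10, C_1 ≅ Z^16, C_2 ≅ Z^4.

Boundary ∂_1: C_1 → C_0 is given by ∂[p,q] = [q] − [p].
This gives a 10×16 integer matrix of rank 9; reducing to Smith normal form yields diagonal entries (1,1,1,1,1,1,1,1,1).

Boundary ∂_2: C_2 → C_1 maps a triangle to the signed sum of its edges. For instance
  ∂[v_2,v_4,v_5] = [v_4,v_5] − [v_2,v_5] + [v_2,v_4],
  ∂[v_1,v_5,v_6] = [v_5,v_6] − [v_1,v_6] + [v_1,v_5].
The 16×4 boundary matrix has rank 4 and Smith normal form diag(1,1,1,1).

From H_k ≅ ker(∂_k) / im(∂_{k+1}) we obtain:

  H_0: rank C_0 − rank ∂_1 = 10 − 9 = 1, and the invariant factors of ∂_1 are all 1, so H_0 ≅ Z.
  H_1: rank ker ∂_1 − rank ∂_2 = (16 − 9) − 4 = 3, and the invariant factors of ∂_2 are all 1, so H_1 ≅ Z^3.
  H_2: rank ker ∂_2 − rank ∂_3 = (4 − 4) − 0 = 0, and there is no ∂_3, so H_2 ≅ 0.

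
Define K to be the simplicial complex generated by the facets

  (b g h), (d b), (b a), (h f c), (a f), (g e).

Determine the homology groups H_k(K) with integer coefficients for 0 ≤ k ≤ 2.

Take the total order a < b < c < d < e < f < g < h on the vertex set. Then K (dimension 2) consists of the simplices:

  0-simplices (8): a, b, c, d, e, f, g, h
  1-simplices (10): ab, af, bd, bg, bh, cf, ch, eg, fh, gh
  2-simplices (2): bgh, cfh

giving chain groups C_0 ≅ Z^8, C_1 ≅ Z^10, C_2 ≅ Z^2.

∂_1: C_1 → C_0 maps an edge to its endpoints' difference, ∂[p,q] = q − p.
As a 8×10 matrix over Z this has rank 7, with invariant factors (1,1,1,1,1,1,1).

Boundary ∂_2: C_2 → C_1 sends each 2-simplex [p,q,r] to [q,r] − [p,r] + [p,q]. For instance
  ∂bgh = gh − bh + bg,
  ∂cfh = fh − ch + cf.
As a 10×2 matrix over Z this has rank 2, with invariant factors (1,1).

Computing H_k = (kernel of ∂_k) / (image of ∂_{k+1}):

  H_0: rank C_0 − rank ∂_1 = 8 − 7 = 1, and the invariant factors of ∂_1 are all 1, so H_0 = Z.
  H_1: rank ker ∂_1 − rank ∂_2 = (10 − 7) − 2 = 1, and the invariant factors of ∂_2 are all 1, so H_1 = Z.
  H_2: rank ker ∂_2 − rank ∂_3 = (2 − 2) − 0 = 0, and there is no ∂_3, so H_2 = 0.

H_0 ≅ Z,  H_1 ≅ Z,  H_2 = 0.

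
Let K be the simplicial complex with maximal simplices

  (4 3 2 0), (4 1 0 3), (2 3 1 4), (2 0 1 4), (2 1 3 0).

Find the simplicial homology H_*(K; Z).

Fix the vertex order 0 < 1 < 2 < 3 < 4 and write every simplex with vertices in increasing order. Then dim K = 3 and the simplices of K are:

  0-simplices (5): [0], [1], [2], [3], [4]
  1-simplices (10): [0,1], [0,2], [0,3], [0,4], [1,2], [1,3], [1,4], [2,3], [2,4], [3,4]
  2-simplices (10): [0,1,2], [0,1,3], [0,1,4], [0,2,3], [0,2,4], [0,3,4], [1,2,3], [1,2,4], [1,3,4], [2,3,4]
  3-simplices (5): [0,1,2,3], [0,1,2,4], [0,1,3,4], [0,2,3,4], [1,2,3,4]

so the chain groups are C_0 ≅ Z^5, C_1 ≅ Z^10, C_2 ≅ Z^10, C_3 ≅ Z^5.

Boundary ∂_1: C_1 → C_0 maps an edge to its endpoints' difference, ∂[p,q] = q − p. For instance
  ∂[2,4] = [4] − [2].
The 5×10 boundary matrix has rank 4 and Smith normal form diag(1,1,1,1).

The boundary map ∂_2: C_2 → C_1 sends each 2-simplex [p,q,r] to [q,r] − [p,r] + [p,q]. For instance
  ∂[1,2,3] = [2,3] − [1,3] + [1,2],
  ∂[1,2,4] = [2,4] − [1,4] + [1,2].
The 10×10 boundary matrix has rank 6 and Smith normal form diag(1,1,1,1,1,1).

Boundary ∂_3: C_3 → C_2 sends each 3-simplex σ to the alternating sum Σ_i (−1)^i (σ with its i-th vertex removed). For instance
  ∂[0,1,2,4] = [1,2,4] − [0,2,4] + [0,1,4] − [0,1,2],
  ∂[0,2,3,4] = [2,3,4] − [0,3,4] + [0,2,4] − [0,2,3].
This gives a 10×5 integer matrix of rank 4; reducing to Smith normal form yields diagonal entries (1,1,1,1).

From H_k ≅ ker(∂_k) / im(∂_{k+1}) we obtain:

  H_0: rank C_0 − rank ∂_1 = 5 − 4 = 1, and the invariant factors of ∂_1 are all 1, so H_0 ≅ Z.
  H_1: rank ker ∂_1 − rank ∂_2 = (10 − 4) − 6 = 0, and the invariant factors of ∂_2 are all 1, so H_1 ≅ 0.
  H_2: rank ker ∂_2 − rank ∂_3 = (10 − 6) − 4 = 0, and the invariant factors of ∂_3 are all 1, so H_2 ≅ 0.
  H_3: rank ker ∂_3 − rank ∂_4 = (5 − 4) − 0 = 1, and there is no ∂_4, so H_3 ≅ Z.

(K is a triangulation of the 3-sphere S^3.)

H_0 ≅ Z,  H_1 = 0,  H_2 = 0,  H_3 ≅ Z.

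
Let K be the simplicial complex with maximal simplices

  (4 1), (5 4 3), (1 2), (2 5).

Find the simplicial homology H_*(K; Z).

We work with the vertex ordering 1 < 2 < 3 < 4 < 5. The simplices of K, each written with vertices in increasing order, are:

  0-simplices (5): [1], [2], [3], [4], [5]
  1-simplices (6): [1,2], [1,4], [2,5], [3,4], [3,5], [4,5]
  2-simplices (1): [3,4,5]

so the chain groups are C_0 ≅ Z^5, C_1 ≅ Z^6, C_2 ≅ Z^1.

The boundary map ∂_1: C_1 → C_0 is given by ∂[p,q] = [q] − [p].
The 5×6 boundary matrix has rank 4 and Smith normal form diag(1,1,1,1).

Boundary ∂_2: C_2 → C_1 acts by ∂[p,q,r] = [q,r] − [p,r] + [p,q]. For instance
  ∂[3,4,5] = [4,5] − [3,5] + [3,4].
This gives a 6×1 integer matrix of rank 1; reducing to Smith normal form yields diagonal entries (1).

Now H_k = ker ∂_k / im ∂_{k+1}, so:

  H_0: rank C_0 − rank ∂_1 = 5 − 4 = 1, and the invariant factors of ∂_1 are all 1, so H_0 ≅ Z.
  H_1: rank ker ∂_1 − rank ∂_2 = (6 − 4) − 1 = 1, and the invariant factors of ∂_2 are all 1, so H_1 ≅ Z.
  H_2: rank ker ∂_2 − rank ∂_3 = (1 − 1) − 0 = 0, and there is no ∂_3, so H_2 ≅ 0.

As a check, the Euler characteristic is 5 − 6 + 1 = 0, which agrees with 1 − 1 + 0 = 0.

H_0 = Z,  H_1 = Z,  H_2 = 0.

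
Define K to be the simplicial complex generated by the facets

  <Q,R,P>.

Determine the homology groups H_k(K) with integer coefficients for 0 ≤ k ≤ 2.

H_0 ≅ Z,  H_1 = 0,  H_2 = 0.

K has 3 vertices, 3 edges, 1 triangle.
rank ∂_0 = 0, rank ∂_1 = 2 ⇒ b_0 = 3 − 0 − 2 = 1; all invariant factors of ∂_1 are 1 so no torsion. So H_0 ≅ Z.
rank ∂_1 = 2, rank ∂_2 = 1 ⇒ b_1 = 3 − 2 − 1 = 0; all invariant factors of ∂_2 are 1 so no torsion. So H_1 ≅ 0.
rank ∂_2 = 1, rank ∂_3 = 0 ⇒ b_2 = 1 − 1 − 0 = 0. So H_2 ≅ 0.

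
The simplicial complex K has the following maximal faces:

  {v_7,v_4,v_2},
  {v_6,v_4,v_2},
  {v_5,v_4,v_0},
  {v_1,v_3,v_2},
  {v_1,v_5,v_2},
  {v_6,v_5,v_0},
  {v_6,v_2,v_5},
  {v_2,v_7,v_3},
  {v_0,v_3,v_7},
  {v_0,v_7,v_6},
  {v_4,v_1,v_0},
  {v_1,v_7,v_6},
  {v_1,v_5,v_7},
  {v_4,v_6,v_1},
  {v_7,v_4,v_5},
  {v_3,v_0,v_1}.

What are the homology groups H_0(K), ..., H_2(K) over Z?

H_0 ≅ Z,  H_1 ≅ Z^2,  H_2 ≅ Z.

Fix the vertex order v_0 < v_1 < v_2 < v_3 < v_4 < v_5 < v_6 < v_7 and write every simplex with vertices in increasing order. Then dim K = 2 and the simplices of K are:

  0-simplices (8): [v_0], [v_1], [v_2], [v_3], [v_4], [v_5], [v_6], [v_7]
  1-simplices (24): (24 of them)
  2-simplices (16): (16 of them)

so the chain groups are C_0 ≅ Z^8, C_1 ≅ Z^24, C_2 ≅ Z^16.

Boundary ∂_1: C_1 → C_0 maps an edge to its endpoints' difference, ∂[p,q] = q − p. For instance
  ∂[v_1,v_6] = [v_6] − [v_1].
As a 8×24 matrix over Z this has rank 7, with invariant factors (1,1,1,1,1,1,1).

Boundary ∂_2: C_2 → C_1 sends each 2-simplex [p,q,r] to [q,r] − [p,r] + [p,q]. For instance
  ∂[v_2,v_5,v_6] = [v_5,v_6] − [v_2,v_6] + [v_2,v_5],
  ∂[v_2,v_4,v_6] = [v_4,v_6] − [v_2,v_6] + [v_2,v_4].
As a 24×16 matrix over Z this has rank 15, with invariant factors (1,1,1,1,1,1,1,1,1,1,1,1,1,1,1).

From H_k ≅ ker(∂_k) / im(∂_{k+1}) we obtain:

  H_0: rank C_0 − rank ∂_1 = 8 − 7 = 1, and the invariant factors of ∂_1 are all 1, so H_0 = Z.
  H_1: rank ker ∂_1 − rank ∂_2 = (24 − 7) − 15 = 2, and the invariant factors of ∂_2 are all 1, so H_1 = Z^2.
  H_2: rank ker ∂_2 − rank ∂_3 = (16 − 15) − 0 = 1, and there is no ∂_3, so H_2 = Z.

As a check, the Euler characteristic is 8 − 24 + 16 = 0, which agrees with 1 − 2 + 1 = 0.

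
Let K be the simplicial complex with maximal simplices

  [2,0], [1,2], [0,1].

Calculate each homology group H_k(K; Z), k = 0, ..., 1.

H_0 ≅ Z,  H_1 ≅ Z.

Order the vertices as 0 < 1 < 2. Listing each simplex with vertices in this order, K has dimension 1 with simplices:

  0-simplices (3): [0], [1], [2]
  1-simplices (3): [0,1], [0,2], [1,2]

so the chain groups are C_0 ≅ Z^3, C_1 ≅ Z^3.

The boundary map ∂_1: C_1 → C_0 is given by ∂[p,q] = [q] − [p].
The 3×3 boundary matrix has rank 2 and Smith normal form diag(1,1).

Computing H_k = (kernel of ∂_k) / (image of ∂_{k+1}):

  H_0: rank C_0 − rank ∂_1 = 3 − 2 = 1, and the invariant factors of ∂_1 are all 1, so H_0 = Z.
  H_1: rank ker ∂_1 − rank ∂_2 = (3 − 2) − 0 = 1, and there is no ∂_2, so H_1 = Z.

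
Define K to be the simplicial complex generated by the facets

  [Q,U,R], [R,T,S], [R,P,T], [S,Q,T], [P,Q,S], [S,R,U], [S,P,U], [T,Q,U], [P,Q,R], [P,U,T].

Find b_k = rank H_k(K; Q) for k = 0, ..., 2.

b_0 = 1, b_1 = 0, b_2 = 0.

K has 6 vertices, 15 edges, 10 triangles.
rank ∂_0 = 0, rank ∂_1 = 5 ⇒ b_0 = 6 − 0 − 5 = 1; all invariant factors of ∂_1 are 1 so no torsion. So H_0 = Z.
rank ∂_1 = 5, rank ∂_2 = 10 ⇒ b_1 = 15 − 5 − 10 = 0; ∂_2 has invariant factor(s) [2] giving torsion. So H_1 = Z_2.
rank ∂_2 = 10, rank ∂_3 = 0 ⇒ b_2 = 10 − 10 − 0 = 0. So H_2 = 0.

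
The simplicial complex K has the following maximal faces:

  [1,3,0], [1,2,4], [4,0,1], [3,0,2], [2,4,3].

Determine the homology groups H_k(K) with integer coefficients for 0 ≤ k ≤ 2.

H_0 = Z,  H_1 = Z,  H_2 = 0.

Fix the vertex order 0 < 1 < 2 < 3 < 4 and write every simplex with vertices in increasing order. Then dim K = 2 and the simplices of K are:

  0-simplices (5): [0], [1], [2], [3], [4]
  1-simplices (10): [0,1], [0,2], [0,3], [0,4], [1,2], [1,3], [1,4], [2,3], [2,4], [3,4]
  2-simplices (5): [0,1,3], [0,1,4], [0,2,3], [1,2,4], [2,3,4]

giving chain groups C_0 ≅ Z^5, C_1 ≅ Z^10, C_2 ≅ Z^5.

The boundary map ∂_1: C_1 → C_0 sends each edge [p,q] (with p < q) to q − p.
As a 5×10 matrix over Z this has rank 4, with invariant factors (1,1,1,1).

∂_2: C_2 → C_1 acts by ∂[p,q,r] = [q,r] − [p,r] + [p,q]. For instance
  ∂[1,2,4] = [2,4] − [1,4] + [1,2],
  ∂[0,1,3] = [1,3] − [0,3] + [0,1].
This gives a 10×5 integer matrix of rank 5; reducing to Smith normal form yields diagonal entries (1,1,1,1,1).

From H_k ≅ ker(∂_k) / im(∂_{k+1}) we obtain:

  H_0: rank C_0 − rank ∂_1 = 5 − 4 = 1, and the invariant factors of ∂_1 are all 1, so H_0 = Z.
  H_1: rank ker ∂_1 − rank ∂_2 = (10 − 4) − 5 = 1, and the invariant factors of ∂_2 are all 1, so H_1 = Z.
  H_2: rank ker ∂_2 − rank ∂_3 = (5 − 5) − 0 = 0, and there is no ∂_3, so H_2 = 0.

(K is a triangulation of the Möbius band.)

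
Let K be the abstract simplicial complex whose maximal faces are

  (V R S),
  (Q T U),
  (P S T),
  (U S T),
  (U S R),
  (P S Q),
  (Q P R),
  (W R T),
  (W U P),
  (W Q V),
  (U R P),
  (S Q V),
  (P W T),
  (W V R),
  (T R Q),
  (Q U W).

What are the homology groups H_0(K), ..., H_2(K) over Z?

H_0 = Z,  H_1 = Z^2,  H_2 = Z.

We work with the vertex ordering P < Q < R < S < T < U < V < W. The simplices of K, each written with vertices in increasing order, are:

  0-simplices (8): P, Q, R, S, T, U, V, W
  1-simplices (24): PQ, PR, PS, PT, PU, PW, QR, QS, QT, QU, QV, QW, RS, RT, RU, RV, RW, ST, SU, SV, TU, TW, UW, VW
  2-simplices (16): PQR, PQS, PRU, PST, PTW, PUW, QRT, QSV, QTU, QUW, QVW, RSU, RSV, RTW, RVW, STU

giving chain groups C_0 ≅ Z^8, C_1 ≅ Z^24, C_2 ≅ Z^16.

The boundary map ∂_1: C_1 → C_0 sends each edge [p,q] (with p < q) to q − p. For instance
  ∂QR = R − Q.
This gives a 8×24 integer matrix of rank 7; reducing to Smith normal form yields diagonal entries (1,1,1,1,1,1,1).

∂_2: C_2 → C_1 acts by ∂[p,q,r] = [q,r] − [p,r] + [p,q]. For instance
  ∂PUW = UW − PW + PU,
  ∂RVW = VW − RW + RV.
This gives a 24×16 integer matrix of rank 15; reducing to Smith normal form yields diagonal entries (1,1,1,1,1,1,1,1,1,1,1,1,1,1,1).

Computing H_k = (kernel of ∂_k) / (image of ∂_{k+1}):

  H_0: rank C_0 − rank ∂_1 = 8 − 7 = 1, and the invariant factors of ∂_1 are all 1, so H_0 ≅ Z.
  H_1: rank ker ∂_1 − rank ∂_2 = (24 − 7) − 15 = 2, and the invariant factors of ∂_2 are all 1, so H_1 ≅ Z^2.
  H_2: rank ker ∂_2 − rank ∂_3 = (16 − 15) − 0 = 1, and there is no ∂_3, so H_2 ≅ Z.

As a check, the Euler characteristic is 8 − 24 + 16 = 0, which agrees with 1 − 2 + 1 = 0.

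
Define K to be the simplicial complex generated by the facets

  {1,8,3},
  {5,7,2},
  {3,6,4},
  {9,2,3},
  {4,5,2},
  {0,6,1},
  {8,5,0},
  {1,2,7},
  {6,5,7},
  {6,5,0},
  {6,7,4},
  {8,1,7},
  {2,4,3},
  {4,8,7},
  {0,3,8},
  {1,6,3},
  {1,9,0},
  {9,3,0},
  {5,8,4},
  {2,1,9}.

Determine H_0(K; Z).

K has 10 vertices, 30 edges, 20 triangles.
rank ∂_0 = 0, rank ∂_1 = 9 ⇒ b_0 = 10 − 0 − 9 = 1; all invariant factors of ∂_1 are 1 so no torsion. So H_0 = Z.

H_0 ≅ Z.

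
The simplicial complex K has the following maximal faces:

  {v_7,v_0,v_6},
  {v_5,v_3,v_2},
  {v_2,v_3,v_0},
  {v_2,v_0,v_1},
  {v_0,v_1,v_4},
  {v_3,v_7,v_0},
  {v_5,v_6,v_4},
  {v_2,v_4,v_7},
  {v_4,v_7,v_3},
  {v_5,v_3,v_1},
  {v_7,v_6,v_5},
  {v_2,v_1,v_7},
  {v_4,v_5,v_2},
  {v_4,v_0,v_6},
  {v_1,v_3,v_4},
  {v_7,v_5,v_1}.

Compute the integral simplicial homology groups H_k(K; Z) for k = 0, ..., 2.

H_0 = Z,  H_1 = Z^2,  H_2 = Z.

Take the total order v_0 < v_1 < v_2 < v_3 < v_4 < v_5 < v_6 < v_7 on the vertex set. Then K (dimension 2) consists of the simplices:

  0-simplices (8): [v_0], [v_1], [v_2], [v_3], [v_4], [v_5], [v_6], [v_7]
  1-simplices (24): (24 of them)
  2-simplices (16): (16 of them)

giving chain groups C_0 ≅ Z^8, C_1 ≅ Z^24, C_2 ≅ Z^16.

The boundary map ∂_1: C_1 → C_0 maps an edge to its endpoints' difference, ∂[p,q] = q − p. For instance
  ∂[v_3,v_5] = [v_5] − [v_3].
As a 8×24 matrix over Z this has rank 7, with invariant factors (1,1,1,1,1,1,1).

∂_2: C_2 → C_1 sends each 2-simplex [p,q,r] to [q,r] − [p,r] + [p,q]. For instance
  ∂[v_0,v_4,v_6] = [v_4,v_6] − [v_0,v_6] + [v_0,v_4],
  ∂[v_2,v_4,v_7] = [v_4,v_7] − [v_2,v_7] + [v_2,v_4].
As a 24×16 matrix over Z this has rank 15, with invariant factors (1,1,1,1,1,1,1,1,1,1,1,1,1,1,1).

Now H_k = ker ∂_k / im ∂_{k+1}, so:

  H_0: rank C_0 − rank ∂_1 = 8 − 7 = 1, and the invariant factors of ∂_1 are all 1, so H_0 = Z.
  H_1: rank ker ∂_1 − rank ∂_2 = (24 − 7) − 15 = 2, and the invariant factors of ∂_2 are all 1, so H_1 = Z^2.
  H_2: rank ker ∂_2 − rank ∂_3 = (16 − 15) − 0 = 1, and there is no ∂_3, so H_2 = Z.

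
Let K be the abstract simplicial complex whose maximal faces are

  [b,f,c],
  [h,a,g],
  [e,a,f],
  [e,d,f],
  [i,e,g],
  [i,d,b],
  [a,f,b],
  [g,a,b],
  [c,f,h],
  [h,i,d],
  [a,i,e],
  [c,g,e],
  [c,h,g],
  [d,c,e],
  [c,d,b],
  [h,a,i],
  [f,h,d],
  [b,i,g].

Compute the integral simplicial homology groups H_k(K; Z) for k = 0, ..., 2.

Fix the vertex order a < b < c < d < e < f < g < h < i and write every simplex with vertices in increasing order. Then dim K = 2 and the simplices of K are:

  0-simplices (9): a, b, c, d, e, f, g, h, i
  1-simplices (27): ab, ae, af, ag, ah, ai, bc, bd, bf, bg, bi, cd, ce, cf, cg, ch, de, df, dh, di, ef, eg, ei, fh, gh, gi, hi
  2-simplices (18): abf, abg, aef, aei, agh, ahi, bcd, bcf, bdi, bgi, cde, ceg, cfh, cgh, def, dfh, dhi, egi

Hence C_0 ≅ Z^9, C_1 ≅ Z^27, C_2 ≅ Z^18.

Boundary ∂_1: C_1 → C_0 is given by ∂[p,q] = [q] − [p]. For instance
  ∂ab = b − a.
This gives a 9×27 integer matrix of rank 8; reducing to Smith normal form yields diagonal entries (1,1,1,1,1,1,1,1).

∂_2: C_2 → C_1 maps a triangle to the signed sum of its edges. For instance
  ∂cgh = gh − ch + cg,
  ∂bcd = cd − bd + bc.
The resulting 27×18 matrix has rank 18, and its Smith normal form has invariant factors (1,1,1,1,1,1,1,1,1,1,1,1,1,1,1,1,1,2).

Reading off H_k = ker ∂_k / im ∂_{k+1}:

  H_0: rank C_0 − rank ∂_1 = 9 − 8 = 1, and the invariant factors of ∂_1 are all 1, so H_0 ≅ Z.
  H_1: rank ker ∂_1 − rank ∂_2 = (27 − 8) − 18 = 1, and ∂_2 has invariant factor 2 > 1, so H_1 ≅ Z ⊕ Z/2.
  H_2: rank ker ∂_2 − rank ∂_3 = (18 − 18) − 0 = 0, and there is no ∂_3, so H_2 ≅ 0.

As a check, the Euler characteristic is 9 − 27 + 18 = 0, which agrees with 1 − 1 + 0 = 0.

H_0 = Z,  H_1 = Z ⊕ Z/2,  H_2 = 0.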